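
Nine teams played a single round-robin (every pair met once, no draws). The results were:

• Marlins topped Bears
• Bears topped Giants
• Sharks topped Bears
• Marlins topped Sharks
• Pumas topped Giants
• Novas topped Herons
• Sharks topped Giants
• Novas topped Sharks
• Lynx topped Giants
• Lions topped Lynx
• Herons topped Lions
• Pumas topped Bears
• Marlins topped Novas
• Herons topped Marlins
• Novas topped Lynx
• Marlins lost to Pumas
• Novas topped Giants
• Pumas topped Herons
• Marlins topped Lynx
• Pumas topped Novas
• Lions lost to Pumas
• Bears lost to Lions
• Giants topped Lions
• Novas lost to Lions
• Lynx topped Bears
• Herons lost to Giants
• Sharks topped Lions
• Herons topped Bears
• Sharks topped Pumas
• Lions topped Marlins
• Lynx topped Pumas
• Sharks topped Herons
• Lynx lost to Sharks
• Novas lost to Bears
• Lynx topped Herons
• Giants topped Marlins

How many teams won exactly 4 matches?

4

Win totals: Novas 4, Bears 2, Herons 3, Giants 3, Lions 4, Sharks 6, Lynx 4, Marlins 4, Pumas 6.
Exactly 4: Novas, Lions, Lynx, Marlins — 4 teams.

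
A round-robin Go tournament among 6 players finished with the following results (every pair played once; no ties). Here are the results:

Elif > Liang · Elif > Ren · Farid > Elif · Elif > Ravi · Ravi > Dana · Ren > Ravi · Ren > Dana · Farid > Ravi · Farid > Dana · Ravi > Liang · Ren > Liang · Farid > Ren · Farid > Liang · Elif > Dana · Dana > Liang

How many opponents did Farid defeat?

Farid's results: beat Ren, Ravi, Liang, Dana, Elif; lost to no one.
That is 5 wins.

5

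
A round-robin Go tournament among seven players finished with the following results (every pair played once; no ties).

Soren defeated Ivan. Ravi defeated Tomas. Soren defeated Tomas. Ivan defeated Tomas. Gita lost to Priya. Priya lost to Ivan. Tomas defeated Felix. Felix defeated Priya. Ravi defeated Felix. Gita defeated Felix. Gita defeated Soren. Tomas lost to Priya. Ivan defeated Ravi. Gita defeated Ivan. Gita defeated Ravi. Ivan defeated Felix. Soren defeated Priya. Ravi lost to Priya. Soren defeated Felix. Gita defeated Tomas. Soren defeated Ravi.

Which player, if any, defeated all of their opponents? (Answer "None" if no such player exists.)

None

Highest win total is Soren with 5 (out of 6 possible).
Soren lost to Gita, so no player went undefeated.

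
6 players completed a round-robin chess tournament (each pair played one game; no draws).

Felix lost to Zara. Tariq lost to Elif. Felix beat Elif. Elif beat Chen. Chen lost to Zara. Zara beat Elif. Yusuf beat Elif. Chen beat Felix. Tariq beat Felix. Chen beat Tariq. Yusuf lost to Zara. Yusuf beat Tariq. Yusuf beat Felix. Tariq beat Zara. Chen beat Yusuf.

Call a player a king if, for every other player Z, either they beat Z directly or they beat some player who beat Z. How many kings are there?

Chen reaches everyone (king).
Elif reaches everyone (king).
Yusuf reaches everyone (king).
Zara reaches everyone (king).
Tariq reaches everyone (king).
Felix cannot reach Yusuf, Zara in two steps.
Kings: Chen, Elif, Yusuf, Zara, Tariq — 5.

5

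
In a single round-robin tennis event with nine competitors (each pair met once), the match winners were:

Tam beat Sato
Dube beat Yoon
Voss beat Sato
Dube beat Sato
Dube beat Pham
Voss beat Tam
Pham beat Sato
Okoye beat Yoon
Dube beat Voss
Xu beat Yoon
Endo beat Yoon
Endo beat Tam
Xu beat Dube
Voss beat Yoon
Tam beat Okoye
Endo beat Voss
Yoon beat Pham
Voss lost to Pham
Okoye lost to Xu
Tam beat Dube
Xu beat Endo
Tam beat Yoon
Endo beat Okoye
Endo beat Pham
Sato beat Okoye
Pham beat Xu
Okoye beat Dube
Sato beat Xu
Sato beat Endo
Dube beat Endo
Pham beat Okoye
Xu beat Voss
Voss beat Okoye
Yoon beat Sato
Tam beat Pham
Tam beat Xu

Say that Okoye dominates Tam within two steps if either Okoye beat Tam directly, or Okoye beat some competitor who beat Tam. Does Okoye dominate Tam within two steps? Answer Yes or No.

No

Okoye did not beat Tam directly.
Okoye beat Yoon, Dube, but each of them lost to Tam. No two-step path.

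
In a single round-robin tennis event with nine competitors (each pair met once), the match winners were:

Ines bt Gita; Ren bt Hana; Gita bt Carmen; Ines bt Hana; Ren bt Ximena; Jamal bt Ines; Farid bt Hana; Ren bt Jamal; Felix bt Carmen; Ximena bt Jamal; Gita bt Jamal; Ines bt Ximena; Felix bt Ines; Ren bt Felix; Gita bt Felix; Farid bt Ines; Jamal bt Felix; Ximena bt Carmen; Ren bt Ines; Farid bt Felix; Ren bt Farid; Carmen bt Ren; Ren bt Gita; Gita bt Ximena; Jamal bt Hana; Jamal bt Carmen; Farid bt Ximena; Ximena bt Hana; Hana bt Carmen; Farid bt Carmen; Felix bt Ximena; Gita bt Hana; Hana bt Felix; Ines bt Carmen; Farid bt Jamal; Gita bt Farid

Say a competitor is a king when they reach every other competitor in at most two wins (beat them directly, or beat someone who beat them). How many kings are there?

Gita reaches everyone (king).
Felix cannot reach Farid in two steps.
Ren reaches everyone (king).
Hana cannot reach Gita, Farid, Jamal in two steps.
Farid reaches everyone (king).
Ximena cannot reach Gita, Farid in two steps.
Ines reaches everyone (king).
Carmen reaches everyone (king).
Jamal cannot reach Farid in two steps.
Kings: Gita, Ren, Farid, Ines, Carmen — 5.

5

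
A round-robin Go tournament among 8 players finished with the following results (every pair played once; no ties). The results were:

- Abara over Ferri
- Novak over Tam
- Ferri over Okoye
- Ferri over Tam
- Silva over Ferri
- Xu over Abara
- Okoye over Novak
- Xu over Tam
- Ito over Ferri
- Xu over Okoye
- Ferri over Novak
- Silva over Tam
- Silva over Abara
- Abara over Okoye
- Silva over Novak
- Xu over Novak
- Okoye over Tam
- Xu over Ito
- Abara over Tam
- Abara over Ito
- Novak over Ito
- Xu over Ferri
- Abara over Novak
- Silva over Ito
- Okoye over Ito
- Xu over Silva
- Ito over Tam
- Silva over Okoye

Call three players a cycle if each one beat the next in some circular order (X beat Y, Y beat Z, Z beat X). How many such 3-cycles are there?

Win totals: Okoye 3, Silva 6, Tam 0, Xu 7, Ito 2, Abara 5, Novak 2, Ferri 3.
A player with w wins dominates both others in C(w,2) triples; summing gives 3 + 15 + 0 + 21 + 1 + 10 + 1 + 3 = 54 transitive triples.
Total triples C(8,3) = 56, so cyclic triples = 56 − 54 = 2.

2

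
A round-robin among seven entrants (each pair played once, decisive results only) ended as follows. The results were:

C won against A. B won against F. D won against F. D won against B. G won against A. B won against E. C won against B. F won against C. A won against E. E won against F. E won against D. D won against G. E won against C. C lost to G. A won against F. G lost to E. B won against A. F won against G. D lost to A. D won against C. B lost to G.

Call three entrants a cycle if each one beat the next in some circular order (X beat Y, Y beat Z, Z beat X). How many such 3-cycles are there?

Win totals: A 3, B 3, C 2, D 4, E 4, F 2, G 3.
An entrant with w wins dominates both others in C(w,2) triples; summing gives 3 + 3 + 1 + 6 + 6 + 1 + 3 = 23 transitive triples.
Total triples C(7,3) = 35, so cyclic triples = 35 − 23 = 12.

12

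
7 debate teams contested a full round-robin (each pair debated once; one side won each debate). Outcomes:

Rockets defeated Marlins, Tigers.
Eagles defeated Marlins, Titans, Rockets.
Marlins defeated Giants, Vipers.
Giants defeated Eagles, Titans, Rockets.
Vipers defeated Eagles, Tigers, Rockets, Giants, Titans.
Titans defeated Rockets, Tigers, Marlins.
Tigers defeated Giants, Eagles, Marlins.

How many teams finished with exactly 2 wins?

Win totals: Marlins 2, Vipers 5, Tigers 3, Giants 3, Eagles 3, Titans 3, Rockets 2.
Exactly 2: Marlins, Rockets — 2 teams.

2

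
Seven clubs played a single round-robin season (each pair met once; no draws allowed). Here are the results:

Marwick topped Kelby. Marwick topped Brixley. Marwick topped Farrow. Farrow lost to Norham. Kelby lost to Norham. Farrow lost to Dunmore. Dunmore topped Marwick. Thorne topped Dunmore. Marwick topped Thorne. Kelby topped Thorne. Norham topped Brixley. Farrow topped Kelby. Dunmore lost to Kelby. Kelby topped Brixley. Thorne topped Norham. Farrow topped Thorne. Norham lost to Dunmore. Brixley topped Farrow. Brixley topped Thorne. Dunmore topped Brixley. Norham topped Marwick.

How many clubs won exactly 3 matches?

1

Win totals: Marwick 4, Norham 4, Dunmore 4, Thorne 2, Farrow 2, Kelby 3, Brixley 2.
Exactly 3: Kelby — 1 club.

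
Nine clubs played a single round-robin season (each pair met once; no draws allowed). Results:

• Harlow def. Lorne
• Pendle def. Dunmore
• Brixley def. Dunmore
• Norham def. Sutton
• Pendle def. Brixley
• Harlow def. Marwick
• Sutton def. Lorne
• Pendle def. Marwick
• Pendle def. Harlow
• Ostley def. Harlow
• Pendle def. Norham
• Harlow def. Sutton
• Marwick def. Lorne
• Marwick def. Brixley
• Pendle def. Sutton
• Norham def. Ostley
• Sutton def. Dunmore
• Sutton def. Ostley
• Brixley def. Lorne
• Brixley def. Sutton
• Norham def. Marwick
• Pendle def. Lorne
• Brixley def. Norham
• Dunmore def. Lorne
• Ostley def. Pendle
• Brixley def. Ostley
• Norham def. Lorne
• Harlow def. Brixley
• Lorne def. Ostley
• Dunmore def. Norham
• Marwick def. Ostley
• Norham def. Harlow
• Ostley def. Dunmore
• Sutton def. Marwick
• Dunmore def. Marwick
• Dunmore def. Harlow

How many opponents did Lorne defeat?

1

Lorne's results: beat Ostley; lost to Brixley, Sutton, Harlow, Dunmore, Pendle, Norham, Marwick.
That is 1 win.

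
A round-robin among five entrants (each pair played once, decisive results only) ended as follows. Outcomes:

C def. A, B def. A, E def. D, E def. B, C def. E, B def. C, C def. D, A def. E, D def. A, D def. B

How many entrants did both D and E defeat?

D beat: A, B.
E beat: B, D.
Both beat: B — 1.

1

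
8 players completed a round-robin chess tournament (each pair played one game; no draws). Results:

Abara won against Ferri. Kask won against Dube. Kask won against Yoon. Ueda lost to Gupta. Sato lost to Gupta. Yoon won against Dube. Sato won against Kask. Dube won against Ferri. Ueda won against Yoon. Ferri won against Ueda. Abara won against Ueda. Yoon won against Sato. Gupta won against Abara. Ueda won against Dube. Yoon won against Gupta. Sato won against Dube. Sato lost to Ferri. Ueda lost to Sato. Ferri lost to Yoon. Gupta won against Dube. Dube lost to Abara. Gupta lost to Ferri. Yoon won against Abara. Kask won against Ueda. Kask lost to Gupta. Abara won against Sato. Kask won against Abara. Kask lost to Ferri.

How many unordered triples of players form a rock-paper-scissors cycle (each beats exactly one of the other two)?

14

Win totals: Ferri 4, Dube 1, Kask 4, Abara 4, Yoon 5, Sato 3, Ueda 2, Gupta 5.
A player with w wins dominates both others in C(w,2) triples; summing gives 6 + 0 + 6 + 6 + 10 + 3 + 1 + 10 = 42 transitive triples.
Total triples C(8,3) = 56, so cyclic triples = 56 − 42 = 14.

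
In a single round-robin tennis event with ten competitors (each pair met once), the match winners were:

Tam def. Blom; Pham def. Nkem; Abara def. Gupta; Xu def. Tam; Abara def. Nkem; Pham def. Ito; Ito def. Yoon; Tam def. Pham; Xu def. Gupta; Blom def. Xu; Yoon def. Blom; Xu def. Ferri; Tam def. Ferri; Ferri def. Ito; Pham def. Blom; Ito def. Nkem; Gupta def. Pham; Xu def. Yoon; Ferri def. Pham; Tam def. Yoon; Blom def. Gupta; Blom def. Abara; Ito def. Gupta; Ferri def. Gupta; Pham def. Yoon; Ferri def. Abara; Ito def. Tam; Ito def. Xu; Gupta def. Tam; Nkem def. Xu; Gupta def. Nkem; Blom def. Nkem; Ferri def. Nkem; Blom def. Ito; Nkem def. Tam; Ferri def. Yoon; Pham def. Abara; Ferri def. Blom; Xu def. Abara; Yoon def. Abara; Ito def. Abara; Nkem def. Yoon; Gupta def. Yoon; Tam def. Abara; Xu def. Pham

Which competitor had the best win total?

Ferri

Win totals: Gupta 4, Tam 5, Blom 5, Ferri 7, Yoon 2, Xu 6, Pham 5, Abara 2, Nkem 3, Ito 6.
Ferri leads with 7 wins (next highest: 6).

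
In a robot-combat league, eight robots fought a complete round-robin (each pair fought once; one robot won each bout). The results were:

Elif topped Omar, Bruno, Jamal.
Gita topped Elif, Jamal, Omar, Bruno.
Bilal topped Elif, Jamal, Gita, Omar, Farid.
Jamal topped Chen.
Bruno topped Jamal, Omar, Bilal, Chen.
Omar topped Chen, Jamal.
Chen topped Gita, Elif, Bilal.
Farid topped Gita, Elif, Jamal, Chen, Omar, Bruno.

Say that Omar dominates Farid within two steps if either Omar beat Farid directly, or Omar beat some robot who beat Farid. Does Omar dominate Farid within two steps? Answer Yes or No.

No

Omar did not beat Farid directly.
Omar beat Jamal, Chen, but each of them lost to Farid. No two-step path.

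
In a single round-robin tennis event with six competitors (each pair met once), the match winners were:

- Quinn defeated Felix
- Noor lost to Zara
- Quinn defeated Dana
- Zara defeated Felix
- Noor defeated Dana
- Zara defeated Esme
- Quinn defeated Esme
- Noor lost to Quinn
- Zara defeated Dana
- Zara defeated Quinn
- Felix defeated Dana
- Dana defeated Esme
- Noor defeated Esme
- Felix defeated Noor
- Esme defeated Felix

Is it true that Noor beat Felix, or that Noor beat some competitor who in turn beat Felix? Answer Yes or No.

Noor did not beat Felix directly.
Noor beat Esme, Dana. Of those, Esme beat Felix.

Yes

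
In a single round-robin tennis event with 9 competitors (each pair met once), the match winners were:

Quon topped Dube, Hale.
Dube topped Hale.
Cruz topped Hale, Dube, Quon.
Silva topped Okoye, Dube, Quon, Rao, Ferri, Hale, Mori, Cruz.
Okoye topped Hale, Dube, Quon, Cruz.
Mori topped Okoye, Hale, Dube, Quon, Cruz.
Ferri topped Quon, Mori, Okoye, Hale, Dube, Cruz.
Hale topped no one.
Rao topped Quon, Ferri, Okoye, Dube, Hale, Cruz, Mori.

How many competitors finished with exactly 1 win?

1

Win totals: Quon 2, Hale 0, Rao 7, Cruz 3, Ferri 6, Silva 8, Mori 5, Dube 1, Okoye 4.
Exactly 1: Dube — 1 competitor.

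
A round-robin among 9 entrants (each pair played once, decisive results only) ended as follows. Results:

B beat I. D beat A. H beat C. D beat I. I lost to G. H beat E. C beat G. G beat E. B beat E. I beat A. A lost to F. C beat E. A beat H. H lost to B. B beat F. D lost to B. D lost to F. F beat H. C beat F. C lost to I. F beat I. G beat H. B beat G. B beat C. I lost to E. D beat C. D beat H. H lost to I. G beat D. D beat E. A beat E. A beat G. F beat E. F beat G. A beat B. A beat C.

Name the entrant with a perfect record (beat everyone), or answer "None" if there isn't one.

None

Highest win total is B with 7 (out of 8 possible).
B lost to A, so no entrant went undefeated.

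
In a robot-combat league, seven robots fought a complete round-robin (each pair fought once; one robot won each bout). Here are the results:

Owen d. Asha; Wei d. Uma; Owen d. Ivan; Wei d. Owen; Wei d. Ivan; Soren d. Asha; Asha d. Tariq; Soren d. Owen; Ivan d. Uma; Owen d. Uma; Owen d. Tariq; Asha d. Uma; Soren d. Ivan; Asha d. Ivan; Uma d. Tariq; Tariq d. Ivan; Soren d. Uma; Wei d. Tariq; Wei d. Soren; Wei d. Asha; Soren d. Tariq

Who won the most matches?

Wei

Win totals: Uma 1, Asha 3, Owen 4, Wei 6, Tariq 1, Ivan 1, Soren 5.
Wei leads with 6 wins (next highest: 5).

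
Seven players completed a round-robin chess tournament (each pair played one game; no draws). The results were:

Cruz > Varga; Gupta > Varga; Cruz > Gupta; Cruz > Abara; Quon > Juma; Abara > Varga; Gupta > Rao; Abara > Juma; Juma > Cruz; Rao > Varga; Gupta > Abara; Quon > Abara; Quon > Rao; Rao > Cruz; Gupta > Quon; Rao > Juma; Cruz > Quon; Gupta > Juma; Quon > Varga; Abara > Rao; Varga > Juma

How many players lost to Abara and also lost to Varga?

Abara beat: Rao, Varga, Juma.
Varga beat: Juma.
Both beat: Juma — 1.

1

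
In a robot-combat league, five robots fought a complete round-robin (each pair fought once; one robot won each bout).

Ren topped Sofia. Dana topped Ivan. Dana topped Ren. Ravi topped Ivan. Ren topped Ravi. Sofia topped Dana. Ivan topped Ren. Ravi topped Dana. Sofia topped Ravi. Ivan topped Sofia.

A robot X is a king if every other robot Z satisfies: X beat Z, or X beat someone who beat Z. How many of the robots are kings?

Ivan reaches everyone (king).
Ren reaches everyone (king).
Sofia reaches everyone (king).
Ravi reaches everyone (king).
Dana reaches everyone (king).
Kings: Ivan, Ren, Sofia, Ravi, Dana — 5.

5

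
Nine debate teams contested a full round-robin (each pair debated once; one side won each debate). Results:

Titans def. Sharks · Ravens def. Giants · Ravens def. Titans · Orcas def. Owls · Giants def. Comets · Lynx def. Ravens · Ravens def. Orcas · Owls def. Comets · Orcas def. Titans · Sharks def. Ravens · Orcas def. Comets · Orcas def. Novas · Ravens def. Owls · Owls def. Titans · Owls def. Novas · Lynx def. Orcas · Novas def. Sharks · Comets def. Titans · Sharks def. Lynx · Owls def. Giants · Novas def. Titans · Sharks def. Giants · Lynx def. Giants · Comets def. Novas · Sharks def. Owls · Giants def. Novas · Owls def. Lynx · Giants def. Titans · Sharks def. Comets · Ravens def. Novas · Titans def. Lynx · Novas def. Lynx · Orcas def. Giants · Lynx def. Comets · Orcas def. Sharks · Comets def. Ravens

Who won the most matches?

Orcas

Win totals: Sharks 5, Lynx 4, Titans 2, Comets 3, Novas 3, Giants 3, Orcas 6, Ravens 5, Owls 5.
Orcas leads with 6 wins (next highest: 5).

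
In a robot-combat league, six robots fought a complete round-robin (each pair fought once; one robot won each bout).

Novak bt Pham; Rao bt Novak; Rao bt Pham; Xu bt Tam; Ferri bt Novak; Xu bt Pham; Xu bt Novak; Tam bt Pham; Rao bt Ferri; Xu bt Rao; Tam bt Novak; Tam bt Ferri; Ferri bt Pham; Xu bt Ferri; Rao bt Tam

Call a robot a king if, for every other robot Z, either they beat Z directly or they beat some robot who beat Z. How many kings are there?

Pham cannot reach Xu, Tam, Ferri, Novak, Rao in two steps.
Xu reaches everyone (king).
Tam cannot reach Xu, Rao in two steps.
Ferri cannot reach Xu, Tam, Rao in two steps.
Novak cannot reach Xu, Tam, Ferri, Rao in two steps.
Rao cannot reach Xu in two steps.
Kings: Xu — 1.

1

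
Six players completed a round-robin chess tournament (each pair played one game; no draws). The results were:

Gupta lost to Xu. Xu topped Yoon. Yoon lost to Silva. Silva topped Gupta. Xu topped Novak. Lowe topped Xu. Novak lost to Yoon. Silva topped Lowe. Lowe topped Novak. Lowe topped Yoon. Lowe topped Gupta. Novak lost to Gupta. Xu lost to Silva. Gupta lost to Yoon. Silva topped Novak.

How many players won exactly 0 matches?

1

Win totals: Yoon 2, Lowe 4, Xu 3, Gupta 1, Silva 5, Novak 0.
Exactly 0: Novak — 1 player.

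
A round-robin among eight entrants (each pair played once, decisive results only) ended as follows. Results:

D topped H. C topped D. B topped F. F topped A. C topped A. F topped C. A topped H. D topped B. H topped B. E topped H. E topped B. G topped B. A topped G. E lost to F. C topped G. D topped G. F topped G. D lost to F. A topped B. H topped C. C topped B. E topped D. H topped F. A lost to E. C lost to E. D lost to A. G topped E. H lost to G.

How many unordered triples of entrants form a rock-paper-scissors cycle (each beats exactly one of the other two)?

15

Win totals: A 4, B 1, C 4, D 3, E 5, F 5, G 3, H 3.
An entrant with w wins dominates both others in C(w,2) triples; summing gives 6 + 0 + 6 + 3 + 10 + 10 + 3 + 3 = 41 transitive triples.
Total triples C(8,3) = 56, so cyclic triples = 56 − 41 = 15.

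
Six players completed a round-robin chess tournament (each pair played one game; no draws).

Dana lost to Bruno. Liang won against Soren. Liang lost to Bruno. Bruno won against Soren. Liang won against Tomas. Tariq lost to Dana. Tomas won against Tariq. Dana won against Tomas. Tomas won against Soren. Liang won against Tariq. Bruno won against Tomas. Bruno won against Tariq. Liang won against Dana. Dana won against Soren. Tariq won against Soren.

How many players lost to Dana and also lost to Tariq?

1

Dana beat: Soren, Tariq, Tomas.
Tariq beat: Soren.
Both beat: Soren — 1.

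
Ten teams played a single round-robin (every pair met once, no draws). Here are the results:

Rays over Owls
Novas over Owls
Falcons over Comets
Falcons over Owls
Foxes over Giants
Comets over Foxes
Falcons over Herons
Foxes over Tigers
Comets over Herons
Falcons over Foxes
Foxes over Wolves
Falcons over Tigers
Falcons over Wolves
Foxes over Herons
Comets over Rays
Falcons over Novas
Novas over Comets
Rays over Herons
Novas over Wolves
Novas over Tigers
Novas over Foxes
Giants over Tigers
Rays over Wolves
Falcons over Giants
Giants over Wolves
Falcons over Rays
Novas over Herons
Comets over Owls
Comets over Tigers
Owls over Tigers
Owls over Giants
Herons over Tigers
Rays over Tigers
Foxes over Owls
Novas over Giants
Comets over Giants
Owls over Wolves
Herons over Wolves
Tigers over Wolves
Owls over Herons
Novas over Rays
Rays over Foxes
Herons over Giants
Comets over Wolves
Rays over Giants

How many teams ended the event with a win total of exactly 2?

1

Win totals: Tigers 1, Giants 2, Herons 3, Wolves 0, Comets 7, Foxes 5, Rays 6, Falcons 9, Owls 4, Novas 8.
Exactly 2: Giants — 1 team.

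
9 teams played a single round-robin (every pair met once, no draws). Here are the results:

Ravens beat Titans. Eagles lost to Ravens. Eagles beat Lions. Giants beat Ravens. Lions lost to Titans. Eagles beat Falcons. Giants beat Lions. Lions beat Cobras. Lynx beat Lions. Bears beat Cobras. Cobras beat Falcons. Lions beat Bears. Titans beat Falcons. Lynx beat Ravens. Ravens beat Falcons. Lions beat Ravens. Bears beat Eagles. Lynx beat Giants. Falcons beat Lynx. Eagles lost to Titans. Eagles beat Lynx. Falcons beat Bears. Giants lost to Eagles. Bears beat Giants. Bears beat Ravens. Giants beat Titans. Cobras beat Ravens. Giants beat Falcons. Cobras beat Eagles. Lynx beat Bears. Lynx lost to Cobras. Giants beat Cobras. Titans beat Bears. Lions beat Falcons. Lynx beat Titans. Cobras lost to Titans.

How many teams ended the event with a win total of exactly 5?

Win totals: Bears 4, Titans 5, Falcons 2, Lynx 5, Eagles 4, Ravens 3, Giants 5, Cobras 4, Lions 4.
Exactly 5: Titans, Lynx, Giants — 3 teams.

3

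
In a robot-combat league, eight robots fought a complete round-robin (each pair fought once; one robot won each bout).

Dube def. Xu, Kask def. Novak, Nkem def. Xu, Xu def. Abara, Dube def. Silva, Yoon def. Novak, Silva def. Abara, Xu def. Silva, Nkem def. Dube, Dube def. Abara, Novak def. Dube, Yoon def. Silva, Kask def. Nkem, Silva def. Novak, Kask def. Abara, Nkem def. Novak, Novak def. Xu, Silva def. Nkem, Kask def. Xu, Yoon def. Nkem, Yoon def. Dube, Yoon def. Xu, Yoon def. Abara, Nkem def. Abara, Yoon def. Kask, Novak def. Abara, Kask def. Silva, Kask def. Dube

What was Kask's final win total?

6

Kask's results: beat Dube, Silva, Abara, Xu, Novak, Nkem; lost to Yoon.
That is 6 wins.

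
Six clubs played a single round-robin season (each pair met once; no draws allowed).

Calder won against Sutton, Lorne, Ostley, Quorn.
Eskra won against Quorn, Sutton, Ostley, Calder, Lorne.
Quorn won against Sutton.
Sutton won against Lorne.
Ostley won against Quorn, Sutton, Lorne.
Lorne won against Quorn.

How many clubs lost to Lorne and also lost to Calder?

1

Lorne beat: Quorn.
Calder beat: Lorne, Sutton, Ostley, Quorn.
Both beat: Quorn — 1.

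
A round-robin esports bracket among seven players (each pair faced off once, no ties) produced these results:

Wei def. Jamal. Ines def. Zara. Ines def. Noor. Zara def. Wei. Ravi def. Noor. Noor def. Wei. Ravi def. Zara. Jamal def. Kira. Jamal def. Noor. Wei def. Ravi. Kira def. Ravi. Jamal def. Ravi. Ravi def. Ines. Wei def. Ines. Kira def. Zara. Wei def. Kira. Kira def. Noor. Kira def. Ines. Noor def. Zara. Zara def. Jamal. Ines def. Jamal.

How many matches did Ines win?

3

Ines' results: beat Zara, Noor, Jamal; lost to Wei, Kira, Ravi.
That is 3 wins.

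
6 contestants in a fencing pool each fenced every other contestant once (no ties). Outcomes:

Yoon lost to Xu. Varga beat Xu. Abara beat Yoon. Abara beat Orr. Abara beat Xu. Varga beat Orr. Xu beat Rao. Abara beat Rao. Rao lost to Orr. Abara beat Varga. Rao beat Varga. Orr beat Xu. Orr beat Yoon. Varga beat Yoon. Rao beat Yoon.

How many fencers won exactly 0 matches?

Win totals: Orr 3, Abara 5, Varga 3, Yoon 0, Xu 2, Rao 2.
Exactly 0: Yoon — 1 fencer.

1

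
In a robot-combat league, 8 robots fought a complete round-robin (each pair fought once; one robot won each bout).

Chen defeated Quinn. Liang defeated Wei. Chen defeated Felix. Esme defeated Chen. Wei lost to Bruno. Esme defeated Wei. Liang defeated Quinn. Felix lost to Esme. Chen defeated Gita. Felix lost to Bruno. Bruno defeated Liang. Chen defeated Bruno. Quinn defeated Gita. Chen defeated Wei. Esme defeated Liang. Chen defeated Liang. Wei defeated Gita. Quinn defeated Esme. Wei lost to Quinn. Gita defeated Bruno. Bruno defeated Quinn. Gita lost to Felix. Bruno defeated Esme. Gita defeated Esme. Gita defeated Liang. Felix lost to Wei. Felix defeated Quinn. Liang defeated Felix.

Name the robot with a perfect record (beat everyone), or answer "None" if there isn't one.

Highest win total is Chen with 6 (out of 7 possible).
Chen lost to Esme, so no robot went undefeated.

None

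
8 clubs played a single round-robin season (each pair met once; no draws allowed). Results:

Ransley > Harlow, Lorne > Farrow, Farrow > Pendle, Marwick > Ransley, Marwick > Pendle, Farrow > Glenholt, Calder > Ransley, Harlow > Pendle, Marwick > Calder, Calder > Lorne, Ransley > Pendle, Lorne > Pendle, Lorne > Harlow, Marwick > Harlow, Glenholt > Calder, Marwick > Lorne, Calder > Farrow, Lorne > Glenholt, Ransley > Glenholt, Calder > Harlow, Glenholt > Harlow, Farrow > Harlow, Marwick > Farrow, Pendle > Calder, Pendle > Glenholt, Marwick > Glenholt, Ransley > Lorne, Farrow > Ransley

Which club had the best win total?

Marwick

Win totals: Glenholt 2, Pendle 2, Marwick 7, Lorne 4, Calder 4, Harlow 1, Farrow 4, Ransley 4.
Marwick leads with 7 wins (next highest: 4).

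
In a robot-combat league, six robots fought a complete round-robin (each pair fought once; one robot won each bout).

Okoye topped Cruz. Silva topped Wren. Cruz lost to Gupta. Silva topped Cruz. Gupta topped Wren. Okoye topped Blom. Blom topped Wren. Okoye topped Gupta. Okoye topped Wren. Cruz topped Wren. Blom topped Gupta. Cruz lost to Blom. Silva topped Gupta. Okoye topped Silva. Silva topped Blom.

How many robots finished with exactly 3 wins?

Win totals: Silva 4, Gupta 2, Wren 0, Cruz 1, Blom 3, Okoye 5.
Exactly 3: Blom — 1 robot.

1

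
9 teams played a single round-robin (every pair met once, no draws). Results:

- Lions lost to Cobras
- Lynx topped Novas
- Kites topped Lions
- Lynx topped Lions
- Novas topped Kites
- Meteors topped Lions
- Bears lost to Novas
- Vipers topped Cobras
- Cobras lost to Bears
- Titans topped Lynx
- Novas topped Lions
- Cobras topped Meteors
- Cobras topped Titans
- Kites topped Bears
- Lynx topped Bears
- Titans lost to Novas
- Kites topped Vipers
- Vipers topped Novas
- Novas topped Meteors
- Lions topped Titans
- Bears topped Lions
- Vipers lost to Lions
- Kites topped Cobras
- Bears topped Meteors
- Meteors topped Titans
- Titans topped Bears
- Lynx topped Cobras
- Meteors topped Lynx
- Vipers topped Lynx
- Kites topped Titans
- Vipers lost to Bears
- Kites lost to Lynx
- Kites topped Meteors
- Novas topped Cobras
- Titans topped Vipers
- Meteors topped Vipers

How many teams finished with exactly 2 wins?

Win totals: Lions 2, Lynx 5, Kites 6, Bears 4, Meteors 4, Titans 3, Novas 6, Vipers 3, Cobras 3.
Exactly 2: Lions — 1 team.

1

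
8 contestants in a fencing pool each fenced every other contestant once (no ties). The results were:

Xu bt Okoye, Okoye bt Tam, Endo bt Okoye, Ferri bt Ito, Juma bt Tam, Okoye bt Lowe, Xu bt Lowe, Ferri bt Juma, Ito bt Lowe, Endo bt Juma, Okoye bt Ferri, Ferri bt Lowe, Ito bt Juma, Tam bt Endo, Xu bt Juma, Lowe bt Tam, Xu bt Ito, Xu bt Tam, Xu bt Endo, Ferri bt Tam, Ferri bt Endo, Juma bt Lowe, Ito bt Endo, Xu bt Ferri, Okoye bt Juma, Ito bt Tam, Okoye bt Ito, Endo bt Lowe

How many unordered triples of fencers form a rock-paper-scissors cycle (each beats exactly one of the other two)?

5

Win totals: Juma 2, Lowe 1, Endo 3, Tam 1, Xu 7, Ito 4, Ferri 5, Okoye 5.
A fencer with w wins dominates both others in C(w,2) triples; summing gives 1 + 0 + 3 + 0 + 21 + 6 + 10 + 10 = 51 transitive triples.
Total triples C(8,3) = 56, so cyclic triples = 56 − 51 = 5.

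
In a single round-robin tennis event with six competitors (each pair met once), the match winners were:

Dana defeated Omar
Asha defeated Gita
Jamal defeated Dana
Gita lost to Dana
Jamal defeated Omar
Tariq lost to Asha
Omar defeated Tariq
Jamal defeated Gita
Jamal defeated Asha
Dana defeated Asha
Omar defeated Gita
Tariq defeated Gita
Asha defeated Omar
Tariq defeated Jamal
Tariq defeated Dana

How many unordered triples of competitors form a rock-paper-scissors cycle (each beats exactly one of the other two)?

Win totals: Asha 3, Dana 3, Omar 2, Jamal 4, Tariq 3, Gita 0.
A competitor with w wins dominates both others in C(w,2) triples; summing gives 3 + 3 + 1 + 6 + 3 + 0 = 16 transitive triples.
Total triples C(6,3) = 20, so cyclic triples = 20 − 16 = 4.

4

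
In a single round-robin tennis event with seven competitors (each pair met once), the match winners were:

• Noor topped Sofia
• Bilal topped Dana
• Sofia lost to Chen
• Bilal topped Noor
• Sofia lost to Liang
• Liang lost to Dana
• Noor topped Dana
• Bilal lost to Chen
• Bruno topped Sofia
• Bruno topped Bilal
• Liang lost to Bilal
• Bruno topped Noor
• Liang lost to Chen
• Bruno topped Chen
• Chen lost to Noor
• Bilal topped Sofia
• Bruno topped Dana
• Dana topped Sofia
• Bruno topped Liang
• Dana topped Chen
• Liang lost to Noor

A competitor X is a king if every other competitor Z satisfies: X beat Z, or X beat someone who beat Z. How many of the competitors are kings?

1

Bruno reaches everyone (king).
Sofia cannot reach Bruno, Liang, Noor, Chen, Dana, Bilal in two steps.
Liang cannot reach Bruno, Noor, Chen, Dana, Bilal in two steps.
Noor cannot reach Bruno in two steps.
Chen cannot reach Bruno in two steps.
Dana cannot reach Bruno, Noor in two steps.
Bilal cannot reach Bruno in two steps.
Kings: Bruno — 1.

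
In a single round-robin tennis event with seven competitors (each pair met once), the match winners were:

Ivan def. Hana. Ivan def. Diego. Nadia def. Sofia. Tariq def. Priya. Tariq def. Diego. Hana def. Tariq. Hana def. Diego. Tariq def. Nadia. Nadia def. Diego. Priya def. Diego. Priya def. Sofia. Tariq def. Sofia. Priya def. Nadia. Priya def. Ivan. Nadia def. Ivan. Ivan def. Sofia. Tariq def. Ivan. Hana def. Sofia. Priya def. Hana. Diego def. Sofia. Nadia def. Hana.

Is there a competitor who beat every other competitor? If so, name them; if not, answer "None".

None

Highest win total is Tariq with 5 (out of 6 possible).
Tariq lost to Hana, so no competitor went undefeated.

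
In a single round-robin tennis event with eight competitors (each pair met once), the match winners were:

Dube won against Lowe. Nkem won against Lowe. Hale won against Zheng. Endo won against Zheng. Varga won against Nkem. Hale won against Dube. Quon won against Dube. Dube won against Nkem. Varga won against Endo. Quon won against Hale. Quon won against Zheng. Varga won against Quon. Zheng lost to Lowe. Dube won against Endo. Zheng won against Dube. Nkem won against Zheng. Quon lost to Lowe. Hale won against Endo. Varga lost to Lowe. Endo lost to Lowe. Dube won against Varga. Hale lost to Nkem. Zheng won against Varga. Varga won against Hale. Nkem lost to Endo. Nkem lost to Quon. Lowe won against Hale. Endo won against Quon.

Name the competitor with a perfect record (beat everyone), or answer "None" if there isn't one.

Highest win total is Lowe with 5 (out of 7 possible).
Lowe lost to Dube, Nkem, so no competitor went undefeated.

None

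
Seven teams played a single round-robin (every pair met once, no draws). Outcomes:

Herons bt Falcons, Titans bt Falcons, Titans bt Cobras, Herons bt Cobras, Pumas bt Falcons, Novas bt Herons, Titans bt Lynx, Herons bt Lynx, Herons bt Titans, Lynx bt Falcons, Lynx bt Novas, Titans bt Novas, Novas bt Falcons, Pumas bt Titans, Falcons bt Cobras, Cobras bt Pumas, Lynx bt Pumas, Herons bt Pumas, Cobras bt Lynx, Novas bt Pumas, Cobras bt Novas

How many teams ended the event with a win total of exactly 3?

3

Win totals: Herons 5, Pumas 2, Novas 3, Titans 4, Lynx 3, Cobras 3, Falcons 1.
Exactly 3: Novas, Lynx, Cobras — 3 teams.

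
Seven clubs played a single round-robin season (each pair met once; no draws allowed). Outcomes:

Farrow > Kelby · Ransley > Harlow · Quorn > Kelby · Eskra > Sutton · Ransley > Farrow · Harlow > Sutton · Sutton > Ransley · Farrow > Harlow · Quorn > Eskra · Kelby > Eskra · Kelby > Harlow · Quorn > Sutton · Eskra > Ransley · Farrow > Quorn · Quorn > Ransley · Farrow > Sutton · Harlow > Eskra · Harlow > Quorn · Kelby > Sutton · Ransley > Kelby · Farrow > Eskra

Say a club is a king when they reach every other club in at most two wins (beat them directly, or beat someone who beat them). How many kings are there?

3

Farrow reaches everyone (king).
Ransley reaches everyone (king).
Quorn reaches everyone (king).
Harlow cannot reach Farrow in two steps.
Kelby cannot reach Farrow in two steps.
Sutton cannot reach Quorn, Eskra in two steps.
Eskra cannot reach Quorn in two steps.
Kings: Farrow, Ransley, Quorn — 3.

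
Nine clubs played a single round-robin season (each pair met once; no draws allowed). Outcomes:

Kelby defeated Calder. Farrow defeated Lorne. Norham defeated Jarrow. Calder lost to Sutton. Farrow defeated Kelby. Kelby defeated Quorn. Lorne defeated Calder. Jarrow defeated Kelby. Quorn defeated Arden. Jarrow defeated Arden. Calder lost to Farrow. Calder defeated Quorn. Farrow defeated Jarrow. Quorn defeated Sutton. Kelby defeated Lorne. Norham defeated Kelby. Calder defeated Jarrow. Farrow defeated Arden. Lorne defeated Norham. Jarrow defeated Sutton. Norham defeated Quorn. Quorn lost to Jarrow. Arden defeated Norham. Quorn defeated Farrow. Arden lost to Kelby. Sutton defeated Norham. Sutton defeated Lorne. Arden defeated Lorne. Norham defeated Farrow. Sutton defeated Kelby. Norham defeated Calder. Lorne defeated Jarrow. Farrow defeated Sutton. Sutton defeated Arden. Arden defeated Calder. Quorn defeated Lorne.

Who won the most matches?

Farrow

Win totals: Calder 2, Norham 5, Jarrow 4, Kelby 4, Sutton 5, Lorne 3, Arden 3, Quorn 4, Farrow 6.
Farrow leads with 6 wins (next highest: 5).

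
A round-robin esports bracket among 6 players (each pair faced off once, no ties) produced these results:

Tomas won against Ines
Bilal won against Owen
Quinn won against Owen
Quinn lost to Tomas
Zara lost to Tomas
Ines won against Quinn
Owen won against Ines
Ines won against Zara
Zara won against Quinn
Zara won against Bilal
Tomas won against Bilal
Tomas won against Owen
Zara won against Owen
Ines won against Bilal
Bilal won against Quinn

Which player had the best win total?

Tomas

Win totals: Tomas 5, Owen 1, Ines 3, Zara 3, Quinn 1, Bilal 2.
Tomas leads with 5 wins (next highest: 3).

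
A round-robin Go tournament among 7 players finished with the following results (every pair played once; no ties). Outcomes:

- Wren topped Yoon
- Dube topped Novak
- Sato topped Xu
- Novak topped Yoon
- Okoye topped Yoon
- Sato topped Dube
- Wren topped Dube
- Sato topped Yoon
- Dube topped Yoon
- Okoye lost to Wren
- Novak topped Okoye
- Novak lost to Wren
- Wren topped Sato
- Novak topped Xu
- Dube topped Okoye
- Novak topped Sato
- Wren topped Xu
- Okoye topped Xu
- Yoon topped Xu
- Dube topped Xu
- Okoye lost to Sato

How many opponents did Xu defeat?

0

Xu's results: beat no one; lost to Dube, Sato, Okoye, Yoon, Wren, Novak.
That is 0 wins.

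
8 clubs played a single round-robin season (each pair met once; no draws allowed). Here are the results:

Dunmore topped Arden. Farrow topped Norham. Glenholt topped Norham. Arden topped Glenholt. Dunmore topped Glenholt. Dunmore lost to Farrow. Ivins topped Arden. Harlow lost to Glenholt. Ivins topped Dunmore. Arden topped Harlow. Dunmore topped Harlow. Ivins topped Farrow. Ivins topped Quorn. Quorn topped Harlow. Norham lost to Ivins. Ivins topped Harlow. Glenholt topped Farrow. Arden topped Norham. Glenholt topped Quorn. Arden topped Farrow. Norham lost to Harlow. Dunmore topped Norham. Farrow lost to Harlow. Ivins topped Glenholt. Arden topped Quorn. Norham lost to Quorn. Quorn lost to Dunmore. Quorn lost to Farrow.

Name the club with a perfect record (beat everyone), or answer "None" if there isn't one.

Ivins has 7 wins out of 7 opponents — a perfect record.

Ivins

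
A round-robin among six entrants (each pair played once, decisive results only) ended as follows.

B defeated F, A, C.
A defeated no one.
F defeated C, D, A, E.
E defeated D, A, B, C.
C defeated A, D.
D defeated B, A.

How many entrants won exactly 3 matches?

Win totals: A 0, B 3, C 2, D 2, E 4, F 4.
Exactly 3: B — 1 entrant.

1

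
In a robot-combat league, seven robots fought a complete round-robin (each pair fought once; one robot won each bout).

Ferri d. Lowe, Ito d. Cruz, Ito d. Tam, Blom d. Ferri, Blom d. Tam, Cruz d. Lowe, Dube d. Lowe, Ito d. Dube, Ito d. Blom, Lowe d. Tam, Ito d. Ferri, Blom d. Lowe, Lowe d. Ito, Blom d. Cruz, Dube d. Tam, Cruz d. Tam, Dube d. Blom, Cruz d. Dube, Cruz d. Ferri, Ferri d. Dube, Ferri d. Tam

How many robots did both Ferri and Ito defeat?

2

Ferri beat: Lowe, Dube, Tam.
Ito beat: Dube, Blom, Tam, Ferri, Cruz.
Both beat: Dube, Tam — 2.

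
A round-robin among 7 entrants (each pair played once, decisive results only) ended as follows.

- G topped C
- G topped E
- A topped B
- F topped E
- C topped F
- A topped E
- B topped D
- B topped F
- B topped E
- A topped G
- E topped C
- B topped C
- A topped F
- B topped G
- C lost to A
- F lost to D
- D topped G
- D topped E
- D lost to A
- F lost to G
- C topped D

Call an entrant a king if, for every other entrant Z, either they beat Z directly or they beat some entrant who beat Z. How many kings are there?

A reaches everyone (king).
B cannot reach A in two steps.
C cannot reach A, B in two steps.
D cannot reach A, B in two steps.
E cannot reach A, B, G in two steps.
F cannot reach A, B, D, G in two steps.
G cannot reach A, B in two steps.
Kings: A — 1.

1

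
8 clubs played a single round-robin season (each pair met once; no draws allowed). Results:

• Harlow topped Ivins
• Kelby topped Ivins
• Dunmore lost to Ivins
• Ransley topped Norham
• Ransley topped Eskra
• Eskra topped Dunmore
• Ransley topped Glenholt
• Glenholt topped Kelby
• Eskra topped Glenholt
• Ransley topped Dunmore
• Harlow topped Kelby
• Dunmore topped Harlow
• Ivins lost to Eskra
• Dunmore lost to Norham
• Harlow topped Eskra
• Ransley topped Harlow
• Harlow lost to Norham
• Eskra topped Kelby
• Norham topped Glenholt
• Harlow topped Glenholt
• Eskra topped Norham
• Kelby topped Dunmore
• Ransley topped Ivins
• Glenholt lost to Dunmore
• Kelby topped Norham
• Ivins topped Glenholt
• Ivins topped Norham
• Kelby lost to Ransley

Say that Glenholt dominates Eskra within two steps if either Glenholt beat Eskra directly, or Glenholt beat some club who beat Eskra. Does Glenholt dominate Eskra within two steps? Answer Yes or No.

Glenholt did not beat Eskra directly.
Glenholt beat Kelby, but each of them lost to Eskra. No two-step path.

No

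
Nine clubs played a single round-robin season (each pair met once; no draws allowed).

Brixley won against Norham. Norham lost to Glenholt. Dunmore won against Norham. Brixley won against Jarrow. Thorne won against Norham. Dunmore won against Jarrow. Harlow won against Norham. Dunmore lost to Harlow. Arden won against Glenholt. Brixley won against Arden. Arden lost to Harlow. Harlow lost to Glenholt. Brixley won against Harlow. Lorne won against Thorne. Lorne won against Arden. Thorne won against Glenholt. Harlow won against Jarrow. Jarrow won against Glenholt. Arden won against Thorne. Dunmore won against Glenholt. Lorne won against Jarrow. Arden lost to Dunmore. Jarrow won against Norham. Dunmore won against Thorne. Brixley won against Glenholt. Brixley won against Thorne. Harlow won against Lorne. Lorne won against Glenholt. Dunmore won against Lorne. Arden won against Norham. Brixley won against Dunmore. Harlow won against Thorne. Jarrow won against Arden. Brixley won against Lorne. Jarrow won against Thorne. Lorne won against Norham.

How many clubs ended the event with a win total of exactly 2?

2

Win totals: Brixley 8, Lorne 5, Norham 0, Jarrow 4, Dunmore 6, Thorne 2, Harlow 6, Arden 3, Glenholt 2.
Exactly 2: Thorne, Glenholt — 2 clubs.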